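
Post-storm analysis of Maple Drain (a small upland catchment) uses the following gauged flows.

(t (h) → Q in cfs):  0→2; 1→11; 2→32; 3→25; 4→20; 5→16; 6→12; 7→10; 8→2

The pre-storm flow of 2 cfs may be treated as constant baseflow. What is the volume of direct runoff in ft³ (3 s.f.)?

Direct-runoff ordinates (Q − Q_b): 0.0, 9.0, 30.0, 23.0, 18.0, 14.0, 10.0, 8.0, 0.0 cfs.
ΣQ_DR = 112.0 cfs.
With Δt = 1 h = 3600 s, V = ΣQ_DR · Δt = 112.0 × 3600 = 4.03 × 10^5 ft³.

V ≈ 4.03 × 10^5 ft³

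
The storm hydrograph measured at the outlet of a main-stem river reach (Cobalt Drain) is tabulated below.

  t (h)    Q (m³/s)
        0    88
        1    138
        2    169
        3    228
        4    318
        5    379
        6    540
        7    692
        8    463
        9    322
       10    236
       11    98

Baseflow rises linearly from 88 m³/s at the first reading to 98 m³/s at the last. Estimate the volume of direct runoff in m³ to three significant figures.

Direct-runoff ordinates (Q − Q_b): 0.00, 49.09, 79.18, 137.27, 226.36, 286.45, 446.55, 597.64, 367.73, 225.82, 138.91, 0.00 m³/s.
ΣQ_DR = 2555 m³/s.
With Δt = 1 h = 3600 s, V = ΣQ_DR · Δt = 2555 × 3600 = 9.20 × 10^6 m³.

V ≈ 9.20 × 10^6 m³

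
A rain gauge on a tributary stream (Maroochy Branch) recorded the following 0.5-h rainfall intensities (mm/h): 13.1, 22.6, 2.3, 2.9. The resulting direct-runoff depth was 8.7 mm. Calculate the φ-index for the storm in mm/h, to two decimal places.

Only the 2 blocks with intensity above φ contribute runoff: 13.1, 22.6 mm/h.
Σ(I−φ)·Δt = d  ⇒  (13.1+22.6 − 2φ)·0.5 = 8.7
φ = (35.70 − 8.7/0.5) / 2 = 9.15 mm/h.

φ ≈ 9.15 mm/h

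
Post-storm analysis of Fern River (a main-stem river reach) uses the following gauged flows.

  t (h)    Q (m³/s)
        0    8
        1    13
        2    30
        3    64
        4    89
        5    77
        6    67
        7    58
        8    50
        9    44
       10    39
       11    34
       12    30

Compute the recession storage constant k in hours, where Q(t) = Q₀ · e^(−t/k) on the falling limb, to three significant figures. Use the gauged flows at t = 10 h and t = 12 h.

On the falling limb, Q drops from 39 to 30 m³/s between t = 10 h and t = 12 h (Δt = 2 h).
k = −Δt / ln(Q₂/Q₁) = −2 / ln(30/39) = 7.62 h.

k ≈ 7.62 h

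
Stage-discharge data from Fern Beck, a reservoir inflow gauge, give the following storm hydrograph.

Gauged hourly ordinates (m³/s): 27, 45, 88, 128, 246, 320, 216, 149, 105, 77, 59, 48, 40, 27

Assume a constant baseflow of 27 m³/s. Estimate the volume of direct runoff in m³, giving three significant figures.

Direct-runoff ordinates (Q − Q_b): 0.0, 18.0, 61.0, 101.0, 219.0, 293.0, 189.0, 122.0, 78.0, 50.0, 32.0, 21.0, 13.0, 0.0 m³/s.
ΣQ_DR = 1197 m³/s.
With Δt = 1 h = 3600 s, V = ΣQ_DR · Δt = 1197 × 3600 = 4.31 × 10^6 m³.

V ≈ 4.31 × 10^6 m³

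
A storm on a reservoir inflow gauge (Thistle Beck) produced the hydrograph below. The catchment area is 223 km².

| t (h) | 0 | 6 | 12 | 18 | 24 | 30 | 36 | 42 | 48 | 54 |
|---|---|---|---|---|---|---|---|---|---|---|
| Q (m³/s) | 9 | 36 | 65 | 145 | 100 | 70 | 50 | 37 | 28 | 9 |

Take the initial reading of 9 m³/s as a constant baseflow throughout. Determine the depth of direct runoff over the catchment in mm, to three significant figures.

d ≈ 44.5 mm

Direct runoff: 0.0, 27.0, 56.0, 136.0, 91.0, 61.0, 41.0, 28.0, 19.0, 0.0 m³/s; ΣQ_DR = 459.0 m³/s.
V = ΣQ_DR · Δt = 459.0 × 21600 s = 9.914 × 10^6 m³.
Over A = 223 km², depth = V / A = 44.5 mm.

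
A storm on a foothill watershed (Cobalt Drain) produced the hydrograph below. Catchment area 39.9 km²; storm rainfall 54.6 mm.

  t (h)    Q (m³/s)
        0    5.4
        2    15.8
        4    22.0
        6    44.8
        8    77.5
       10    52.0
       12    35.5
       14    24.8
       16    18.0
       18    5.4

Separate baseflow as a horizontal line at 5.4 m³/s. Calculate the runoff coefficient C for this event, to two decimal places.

ΣQ_DR = 247.2 m³/s; V = ΣQ_DR·Δt = 1.780 × 10^6 m³.
Runoff depth d = V / A = 44.61 mm.
C = d / P = 44.61 / 54.6 = 0.82.

C ≈ 0.82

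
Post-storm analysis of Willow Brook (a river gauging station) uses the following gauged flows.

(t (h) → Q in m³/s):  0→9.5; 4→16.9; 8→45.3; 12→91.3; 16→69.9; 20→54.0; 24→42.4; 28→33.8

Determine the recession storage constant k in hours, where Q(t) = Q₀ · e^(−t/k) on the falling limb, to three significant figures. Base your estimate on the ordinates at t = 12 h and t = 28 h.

On the falling limb, Q drops from 91.3 to 33.8 m³/s between t = 12 h and t = 28 h (Δt = 16 h).
k = −Δt / ln(Q₂/Q₁) = −16 / ln(33.8/91.3) = 16.1 h.

k ≈ 16.1 h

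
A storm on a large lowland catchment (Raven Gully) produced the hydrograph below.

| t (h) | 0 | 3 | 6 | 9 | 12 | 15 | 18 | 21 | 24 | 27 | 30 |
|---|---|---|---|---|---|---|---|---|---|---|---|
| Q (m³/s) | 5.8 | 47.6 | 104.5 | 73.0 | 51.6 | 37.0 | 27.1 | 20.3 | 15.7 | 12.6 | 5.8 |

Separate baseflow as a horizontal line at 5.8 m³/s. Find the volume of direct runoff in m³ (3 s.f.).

V ≈ 3.64 × 10^6 m³

Direct-runoff ordinates (Q − Q_b): 0.0, 41.8, 98.7, 67.2, 45.8, 31.2, 21.3, 14.5, 9.9, 6.8, 0.0 m³/s.
ΣQ_DR = 337.2 m³/s.
With Δt = 3 h = 10800 s, V = ΣQ_DR · Δt = 337.2 × 10800 = 3.64 × 10^6 m³.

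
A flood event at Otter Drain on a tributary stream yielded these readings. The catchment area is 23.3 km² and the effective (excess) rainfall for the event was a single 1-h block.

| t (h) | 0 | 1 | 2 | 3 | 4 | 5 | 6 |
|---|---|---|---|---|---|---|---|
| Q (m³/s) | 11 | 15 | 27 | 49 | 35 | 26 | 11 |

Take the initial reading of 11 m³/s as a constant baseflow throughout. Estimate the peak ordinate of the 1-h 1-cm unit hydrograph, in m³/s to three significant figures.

U_p ≈ 25.4 m³/s

Direct runoff: 0.0, 4.0, 16.0, 38.0, 24.0, 15.0, 0.0 m³/s; ΣQ_DR = 97.00 m³/s, peak = 38.0 m³/s.
Runoff depth d = ΣQ_DR·Δt / A = 97.00 × 3600 / (23.3 km²) = 14.99 mm.
The 1-cm UH is the DRH scaled by (10 mm)/d, so U_p = 38.0 × 10/14.99 = 25.4 m³/s.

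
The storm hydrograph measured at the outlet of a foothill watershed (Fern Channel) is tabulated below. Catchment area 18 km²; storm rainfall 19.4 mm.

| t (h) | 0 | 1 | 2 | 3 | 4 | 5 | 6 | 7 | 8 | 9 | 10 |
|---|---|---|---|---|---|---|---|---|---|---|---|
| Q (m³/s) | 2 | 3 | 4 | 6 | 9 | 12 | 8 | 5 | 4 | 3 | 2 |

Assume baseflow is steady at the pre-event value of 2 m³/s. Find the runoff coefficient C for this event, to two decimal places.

ΣQ_DR = 36.00 m³/s; V = ΣQ_DR·Δt = 1.296 × 10^5 m³.
Runoff depth d = V / A = 7.200 mm.
C = d / P = 7.200 / 19.4 = 0.37.

C ≈ 0.37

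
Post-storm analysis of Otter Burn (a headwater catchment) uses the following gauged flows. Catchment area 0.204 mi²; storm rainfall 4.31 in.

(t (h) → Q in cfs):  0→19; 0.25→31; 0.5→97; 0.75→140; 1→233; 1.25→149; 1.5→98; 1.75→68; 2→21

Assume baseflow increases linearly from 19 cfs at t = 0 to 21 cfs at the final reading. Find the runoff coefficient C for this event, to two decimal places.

C ≈ 0.30

ΣQ_DR = 676.0 cfs; V = ΣQ_DR·Δt = 6.084 × 10^5 ft³.
Runoff depth d = V / A = 1.284 in.
C = d / P = 1.284 / 4.31 = 0.30.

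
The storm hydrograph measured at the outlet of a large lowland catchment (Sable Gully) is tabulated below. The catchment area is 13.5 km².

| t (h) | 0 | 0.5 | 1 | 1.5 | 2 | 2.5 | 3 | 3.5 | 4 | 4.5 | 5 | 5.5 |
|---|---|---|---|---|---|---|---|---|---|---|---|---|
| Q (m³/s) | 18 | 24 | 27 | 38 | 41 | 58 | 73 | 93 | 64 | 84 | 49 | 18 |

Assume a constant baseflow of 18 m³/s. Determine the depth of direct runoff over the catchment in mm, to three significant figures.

d ≈ 49.5 mm

Direct runoff: 0.0, 6.0, 9.0, 20.0, 23.0, 40.0, 55.0, 75.0, 46.0, 66.0, 31.0, 0.0 m³/s; ΣQ_DR = 371.0 m³/s.
V = ΣQ_DR · Δt = 371.0 × 1800 s = 6.678 × 10^5 m³.
Over A = 13.5 km², depth = V / A = 49.5 mm.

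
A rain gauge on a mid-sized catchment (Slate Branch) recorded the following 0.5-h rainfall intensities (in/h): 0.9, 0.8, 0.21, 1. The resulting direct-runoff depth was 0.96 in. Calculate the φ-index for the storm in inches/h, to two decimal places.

φ ≈ 0.26 in/h

Only the 3 blocks with intensity above φ contribute runoff: 0.9, 0.8, 1 in/h.
Σ(I−φ)·Δt = d  ⇒  (0.9+0.8+1 − 3φ)·0.5 = 0.96
φ = (2.700 − 0.96/0.5) / 3 = 0.26 in/h.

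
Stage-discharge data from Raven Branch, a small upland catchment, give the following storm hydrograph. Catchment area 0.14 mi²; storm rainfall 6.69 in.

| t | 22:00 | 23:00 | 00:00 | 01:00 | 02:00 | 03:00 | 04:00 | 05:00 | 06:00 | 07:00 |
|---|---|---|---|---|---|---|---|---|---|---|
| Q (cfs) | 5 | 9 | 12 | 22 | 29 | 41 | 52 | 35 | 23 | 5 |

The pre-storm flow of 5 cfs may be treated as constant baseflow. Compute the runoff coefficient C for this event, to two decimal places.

ΣQ_DR = 183.0 cfs; V = ΣQ_DR·Δt = 6.588 × 10^5 ft³.
Runoff depth d = V / A = 2.026 in.
C = d / P = 2.026 / 6.69 = 0.30.

C ≈ 0.30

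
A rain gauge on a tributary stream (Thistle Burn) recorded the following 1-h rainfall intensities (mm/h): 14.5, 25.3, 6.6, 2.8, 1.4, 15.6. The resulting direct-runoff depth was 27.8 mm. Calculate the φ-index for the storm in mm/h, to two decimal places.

Only the 3 blocks with intensity above φ contribute runoff: 14.5, 25.3, 15.6 mm/h.
Σ(I−φ)·Δt = d  ⇒  (14.5+25.3+15.6 − 3φ)·1 = 27.8
φ = (55.40 − 27.8/1) / 3 = 9.20 mm/h.

φ ≈ 9.20 mm/h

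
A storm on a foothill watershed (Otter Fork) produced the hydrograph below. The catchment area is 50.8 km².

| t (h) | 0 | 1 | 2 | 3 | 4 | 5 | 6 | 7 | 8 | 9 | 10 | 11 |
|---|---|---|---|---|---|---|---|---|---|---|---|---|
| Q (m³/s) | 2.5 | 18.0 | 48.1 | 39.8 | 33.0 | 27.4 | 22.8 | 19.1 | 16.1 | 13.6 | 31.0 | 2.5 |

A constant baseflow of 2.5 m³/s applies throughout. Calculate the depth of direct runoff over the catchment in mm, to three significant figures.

d ≈ 17.3 mm

Direct runoff: 0.0, 15.5, 45.6, 37.3, 30.5, 24.9, 20.3, 16.6, 13.6, 11.1, 28.5, 0.0 m³/s; ΣQ_DR = 243.9 m³/s.
V = ΣQ_DR · Δt = 243.9 × 3600 s = 8.780 × 10^5 m³.
Over A = 50.8 km², depth = V / A = 17.3 mm.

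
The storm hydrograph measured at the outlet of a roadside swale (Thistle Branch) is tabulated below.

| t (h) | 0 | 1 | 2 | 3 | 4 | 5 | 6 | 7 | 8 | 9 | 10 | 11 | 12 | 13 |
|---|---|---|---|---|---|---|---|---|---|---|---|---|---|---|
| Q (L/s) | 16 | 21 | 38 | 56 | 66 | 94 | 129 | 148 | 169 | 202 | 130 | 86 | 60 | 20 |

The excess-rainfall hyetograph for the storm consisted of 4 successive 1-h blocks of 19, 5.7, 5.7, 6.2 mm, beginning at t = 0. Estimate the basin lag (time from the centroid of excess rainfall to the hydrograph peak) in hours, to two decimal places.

t_L ≈ 7.52 h

Centroid of excess rainfall: t_c = Σ P_i·t̄_i / ΣP_i = 1.4754 h (block centres at 0.5, 1.5, 2.5, 3.5 h).
Hydrograph peak occurs at t = 9 h, so basin lag t_L = 9 − 1.4754 = 7.52 h.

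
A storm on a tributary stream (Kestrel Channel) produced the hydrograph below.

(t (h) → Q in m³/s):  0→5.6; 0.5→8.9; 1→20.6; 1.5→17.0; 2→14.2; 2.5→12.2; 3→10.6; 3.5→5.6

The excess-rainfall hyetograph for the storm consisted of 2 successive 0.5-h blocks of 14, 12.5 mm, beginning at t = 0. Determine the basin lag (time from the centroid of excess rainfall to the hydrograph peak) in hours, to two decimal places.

Centroid of excess rainfall: t_c = Σ P_i·t̄_i / ΣP_i = 0.4858 h (block centres at 0.25, 0.75 h).
Hydrograph peak occurs at t = 1 h, so basin lag t_L = 1 − 0.4858 = 0.51 h.

t_L ≈ 0.51 h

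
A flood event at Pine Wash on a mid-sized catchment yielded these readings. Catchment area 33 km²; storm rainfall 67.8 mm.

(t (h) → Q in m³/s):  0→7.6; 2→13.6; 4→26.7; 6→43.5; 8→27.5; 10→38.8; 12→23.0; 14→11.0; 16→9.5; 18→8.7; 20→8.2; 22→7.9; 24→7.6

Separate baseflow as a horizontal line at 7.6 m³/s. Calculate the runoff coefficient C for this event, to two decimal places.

ΣQ_DR = 134.8 m³/s; V = ΣQ_DR·Δt = 9.706 × 10^5 m³.
Runoff depth d = V / A = 29.41 mm.
C = d / P = 29.41 / 67.8 = 0.43.

C ≈ 0.43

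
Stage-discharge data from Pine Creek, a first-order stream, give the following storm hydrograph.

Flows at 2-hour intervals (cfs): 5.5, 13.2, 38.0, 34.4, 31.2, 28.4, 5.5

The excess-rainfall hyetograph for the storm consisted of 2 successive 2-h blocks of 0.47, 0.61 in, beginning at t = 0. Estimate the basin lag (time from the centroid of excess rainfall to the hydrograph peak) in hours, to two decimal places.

Centroid of excess rainfall: t_c = Σ P_i·t̄_i / ΣP_i = 2.1296 h (block centres at 1, 3 h).
Hydrograph peak occurs at t = 4 h, so basin lag t_L = 4 − 2.1296 = 1.87 h.

t_L ≈ 1.87 h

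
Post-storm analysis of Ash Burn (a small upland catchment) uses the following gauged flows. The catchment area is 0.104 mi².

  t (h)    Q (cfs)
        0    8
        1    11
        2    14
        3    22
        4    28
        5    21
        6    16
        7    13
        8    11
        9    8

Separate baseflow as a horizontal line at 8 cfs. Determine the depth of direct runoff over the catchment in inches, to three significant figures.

Direct runoff: 0.0, 3.0, 6.0, 14.0, 20.0, 13.0, 8.0, 5.0, 3.0, 0.0 cfs; ΣQ_DR = 72.00 cfs.
V = ΣQ_DR · Δt = 72.00 × 3600 s = 2.592 × 10^5 ft³.
Over A = 0.104 mi², depth = V / A = 1.07 in.

d ≈ 1.07 in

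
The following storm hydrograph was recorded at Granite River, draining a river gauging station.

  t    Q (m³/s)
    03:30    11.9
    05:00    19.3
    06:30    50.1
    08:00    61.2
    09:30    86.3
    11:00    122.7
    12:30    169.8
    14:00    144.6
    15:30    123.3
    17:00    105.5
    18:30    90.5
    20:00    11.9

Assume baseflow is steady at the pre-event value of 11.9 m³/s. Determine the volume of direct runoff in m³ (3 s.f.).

V ≈ 4.61 × 10^6 m³

Direct-runoff ordinates (Q − Q_b): 0.0, 7.4, 38.2, 49.3, 74.4, 110.8, 157.9, 132.7, 111.4, 93.6, 78.6, 0.0 m³/s.
ΣQ_DR = 854.3 m³/s.
With Δt = 1.5 h = 5400 s, V = ΣQ_DR · Δt = 854.3 × 5400 = 4.61 × 10^6 m³.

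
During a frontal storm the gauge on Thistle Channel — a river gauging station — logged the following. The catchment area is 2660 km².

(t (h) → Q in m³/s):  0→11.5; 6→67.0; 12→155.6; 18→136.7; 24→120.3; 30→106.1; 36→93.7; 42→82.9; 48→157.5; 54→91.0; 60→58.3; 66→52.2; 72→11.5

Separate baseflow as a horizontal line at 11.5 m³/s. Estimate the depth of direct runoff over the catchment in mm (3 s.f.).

Direct runoff: 0.0, 55.5, 144.1, 125.2, 108.8, 94.6, 82.2, 71.4, 146.0, 79.5, 46.8, 40.7, 0.0 m³/s; ΣQ_DR = 994.8 m³/s.
V = ΣQ_DR · Δt = 994.8 × 21600 s = 2.149 × 10^7 m³.
Over A = 2660 km², depth = V / A = 8.08 mm.

d ≈ 8.08 mm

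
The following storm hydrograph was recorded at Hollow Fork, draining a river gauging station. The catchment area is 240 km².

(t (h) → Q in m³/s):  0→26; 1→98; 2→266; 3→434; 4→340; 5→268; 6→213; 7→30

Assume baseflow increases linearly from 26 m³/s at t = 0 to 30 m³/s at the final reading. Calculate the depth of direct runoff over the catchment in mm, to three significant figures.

Direct runoff: 0.00, 71.43, 238.86, 406.29, 311.71, 239.14, 183.57, 0.00 m³/s; ΣQ_DR = 1451 m³/s.
V = ΣQ_DR · Δt = 1451 × 3600 s = 5.224 × 10^6 m³.
Over A = 240 km², depth = V / A = 21.8 mm.

d ≈ 21.8 mm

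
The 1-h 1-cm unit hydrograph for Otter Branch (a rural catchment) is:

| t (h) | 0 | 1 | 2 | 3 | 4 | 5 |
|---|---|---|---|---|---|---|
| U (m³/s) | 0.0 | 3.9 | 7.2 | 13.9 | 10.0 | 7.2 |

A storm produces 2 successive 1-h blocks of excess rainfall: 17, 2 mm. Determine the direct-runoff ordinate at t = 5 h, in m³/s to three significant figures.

By discrete convolution, Q_j = Σ (P_i / 10 mm) · U_{j−i}.
At t = 5 h (j=5): Q = (17/10)·7.2 + (2/10)·10.0 = 14.2 m³/s.

Q ≈ 14.2 m³/s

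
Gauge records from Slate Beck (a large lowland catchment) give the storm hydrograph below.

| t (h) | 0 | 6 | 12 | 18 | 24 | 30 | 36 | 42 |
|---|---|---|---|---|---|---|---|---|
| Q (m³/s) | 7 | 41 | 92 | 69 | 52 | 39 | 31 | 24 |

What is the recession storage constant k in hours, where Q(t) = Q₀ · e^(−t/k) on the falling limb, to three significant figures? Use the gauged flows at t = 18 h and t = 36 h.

k ≈ 22.5 h

On the falling limb, Q drops from 69 to 31 m³/s between t = 18 h and t = 36 h (Δt = 18 h).
k = −Δt / ln(Q₂/Q₁) = −18 / ln(31/69) = 22.5 h.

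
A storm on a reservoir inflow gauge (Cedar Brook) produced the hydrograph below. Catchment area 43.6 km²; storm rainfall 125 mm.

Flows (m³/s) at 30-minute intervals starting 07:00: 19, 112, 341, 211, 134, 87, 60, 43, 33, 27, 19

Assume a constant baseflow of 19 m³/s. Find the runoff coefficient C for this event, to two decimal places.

ΣQ_DR = 877.0 m³/s; V = ΣQ_DR·Δt = 1.579 × 10^6 m³.
Runoff depth d = V / A = 36.21 mm.
C = d / P = 36.21 / 125 = 0.29.

C ≈ 0.29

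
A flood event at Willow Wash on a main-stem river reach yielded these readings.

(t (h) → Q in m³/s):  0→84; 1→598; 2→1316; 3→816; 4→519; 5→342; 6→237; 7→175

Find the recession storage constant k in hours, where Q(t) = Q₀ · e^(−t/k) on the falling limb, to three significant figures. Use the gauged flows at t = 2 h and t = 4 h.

k ≈ 2.15 h

On the falling limb, Q drops from 1316 to 519 m³/s between t = 2 h and t = 4 h (Δt = 2 h).
k = −Δt / ln(Q₂/Q₁) = −2 / ln(519/1316) = 2.15 h.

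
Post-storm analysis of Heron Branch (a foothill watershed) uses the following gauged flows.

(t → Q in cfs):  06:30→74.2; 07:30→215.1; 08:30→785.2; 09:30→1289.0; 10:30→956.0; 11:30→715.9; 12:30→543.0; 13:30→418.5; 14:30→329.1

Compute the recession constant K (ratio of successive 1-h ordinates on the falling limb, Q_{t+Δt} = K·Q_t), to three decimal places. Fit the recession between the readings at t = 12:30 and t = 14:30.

Using the recession-limb readings at t = 12:30 and t = 14:30: Q falls from 543.0 to 329.1 cfs over 2 intervals.
K = (Q₂/Q₁)^(1/2) = (329.1/543.0)^(1/2) = 0.779.

K ≈ 0.779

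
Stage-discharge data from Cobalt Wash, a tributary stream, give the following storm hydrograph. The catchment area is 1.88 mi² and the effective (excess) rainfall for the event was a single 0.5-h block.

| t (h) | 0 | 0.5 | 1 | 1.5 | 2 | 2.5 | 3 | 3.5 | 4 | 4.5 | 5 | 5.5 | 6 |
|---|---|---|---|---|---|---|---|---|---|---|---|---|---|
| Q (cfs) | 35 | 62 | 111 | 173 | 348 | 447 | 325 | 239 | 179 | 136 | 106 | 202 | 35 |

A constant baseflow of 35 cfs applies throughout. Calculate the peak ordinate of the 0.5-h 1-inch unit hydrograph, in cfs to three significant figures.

Direct runoff: 0.0, 27.0, 76.0, 138.0, 313.0, 412.0, 290.0, 204.0, 144.0, 101.0, 71.0, 167.0, 0.0 cfs; ΣQ_DR = 1943 cfs, peak = 412.0 cfs.
Runoff depth d = ΣQ_DR·Δt / A = 1943 × 1800 / (1.88 mi²) = 0.8008 in.
The 1-inch UH is the DRH scaled by (1 in)/d, so U_p = 412.0 × 1/0.8008 = 515 cfs.

U_p ≈ 515 cfs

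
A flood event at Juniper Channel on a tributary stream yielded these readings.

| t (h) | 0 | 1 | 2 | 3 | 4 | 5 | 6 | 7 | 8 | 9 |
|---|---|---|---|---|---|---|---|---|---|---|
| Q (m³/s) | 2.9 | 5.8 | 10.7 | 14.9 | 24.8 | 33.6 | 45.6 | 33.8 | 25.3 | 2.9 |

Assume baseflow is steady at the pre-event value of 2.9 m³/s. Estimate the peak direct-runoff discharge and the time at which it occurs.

Q_p = 42.7 m³/s at t = 6 h

Subtracting baseflow gives direct-runoff ordinates: 0.0, 2.9, 7.8, 12.0, 21.9, 30.7, 42.7, 30.9, 22.4, 0.0 m³/s.
The maximum is 42.7 m³/s, occurring at the reading for t = 6 h.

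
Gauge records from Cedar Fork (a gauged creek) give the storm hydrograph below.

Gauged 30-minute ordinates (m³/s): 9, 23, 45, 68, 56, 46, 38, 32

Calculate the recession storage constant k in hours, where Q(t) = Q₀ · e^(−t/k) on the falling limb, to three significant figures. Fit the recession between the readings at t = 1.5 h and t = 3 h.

k ≈ 2.58 h

On the falling limb, Q drops from 68 to 38 m³/s between t = 1.5 h and t = 3 h (Δt = 1.5 h).
k = −Δt / ln(Q₂/Q₁) = −1.5 / ln(38/68) = 2.58 h.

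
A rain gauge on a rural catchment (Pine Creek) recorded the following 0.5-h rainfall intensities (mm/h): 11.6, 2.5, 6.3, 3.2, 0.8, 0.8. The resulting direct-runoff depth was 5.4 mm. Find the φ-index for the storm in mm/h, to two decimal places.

φ ≈ 3.55 mm/h

Only the 2 blocks with intensity above φ contribute runoff: 11.6, 6.3 mm/h.
Σ(I−φ)·Δt = d  ⇒  (11.6+6.3 − 2φ)·0.5 = 5.4
φ = (17.90 − 5.4/0.5) / 2 = 3.55 mm/h.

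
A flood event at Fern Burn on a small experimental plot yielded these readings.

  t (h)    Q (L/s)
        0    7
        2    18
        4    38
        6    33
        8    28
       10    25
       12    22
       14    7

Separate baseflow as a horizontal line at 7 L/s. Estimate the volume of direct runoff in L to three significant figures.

V ≈ 8.78 × 10^5 L

Direct-runoff ordinates (Q − Q_b): 0.0, 11.0, 31.0, 26.0, 21.0, 18.0, 15.0, 0.0 L/s.
ΣQ_DR = 122.0 L/s.
With Δt = 2 h = 7200 s, V = ΣQ_DR · Δt = 122.0 × 7200 = 8.78 × 10^5 L.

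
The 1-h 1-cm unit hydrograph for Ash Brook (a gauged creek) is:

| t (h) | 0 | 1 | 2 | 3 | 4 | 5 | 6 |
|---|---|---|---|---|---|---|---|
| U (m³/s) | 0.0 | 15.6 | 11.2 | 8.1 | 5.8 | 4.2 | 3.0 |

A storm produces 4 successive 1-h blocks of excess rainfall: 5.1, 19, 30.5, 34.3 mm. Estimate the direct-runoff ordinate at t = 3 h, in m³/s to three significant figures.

By discrete convolution, Q_j = Σ (P_i / 10 mm) · U_{j−i}.
At t = 3 h (j=3): Q = (5.1/10)·8.1 + (19/10)·11.2 + (30.5/10)·15.6 + (34.3/10)·0.0 = 73.0 m³/s.

Q ≈ 73.0 m³/s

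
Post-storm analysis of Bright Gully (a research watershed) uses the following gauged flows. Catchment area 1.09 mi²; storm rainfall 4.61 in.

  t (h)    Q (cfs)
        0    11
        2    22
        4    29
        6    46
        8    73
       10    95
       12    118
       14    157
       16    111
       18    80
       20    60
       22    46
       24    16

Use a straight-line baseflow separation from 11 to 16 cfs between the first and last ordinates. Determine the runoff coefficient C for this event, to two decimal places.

C ≈ 0.42

ΣQ_DR = 688.5 cfs; V = ΣQ_DR·Δt = 4.957 × 10^6 ft³.
Runoff depth d = V / A = 1.958 in.
C = d / P = 1.958 / 4.61 = 0.42.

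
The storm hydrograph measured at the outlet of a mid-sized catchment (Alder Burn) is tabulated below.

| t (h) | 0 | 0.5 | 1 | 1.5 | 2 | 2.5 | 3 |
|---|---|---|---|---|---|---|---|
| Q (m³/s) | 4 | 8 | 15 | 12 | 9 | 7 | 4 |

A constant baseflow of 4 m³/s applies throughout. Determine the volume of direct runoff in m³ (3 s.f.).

V ≈ 55800 m³

Direct-runoff ordinates (Q − Q_b): 0.0, 4.0, 11.0, 8.0, 5.0, 3.0, 0.0 m³/s.
ΣQ_DR = 31.00 m³/s.
With Δt = 0.5 h = 1800 s, V = ΣQ_DR · Δt = 31.00 × 1800 = 55800 m³.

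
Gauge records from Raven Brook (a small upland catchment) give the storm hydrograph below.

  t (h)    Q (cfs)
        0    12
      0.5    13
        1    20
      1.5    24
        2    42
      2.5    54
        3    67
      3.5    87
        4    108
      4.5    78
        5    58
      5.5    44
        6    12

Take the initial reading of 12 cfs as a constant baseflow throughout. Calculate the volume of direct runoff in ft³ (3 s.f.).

V ≈ 8.33 × 10^5 ft³

Direct-runoff ordinates (Q − Q_b): 0.0, 1.0, 8.0, 12.0, 30.0, 42.0, 55.0, 75.0, 96.0, 66.0, 46.0, 32.0, 0.0 cfs.
ΣQ_DR = 463.0 cfs.
With Δt = 0.5 h = 1800 s, V = ΣQ_DR · Δt = 463.0 × 1800 = 8.33 × 10^5 ft³.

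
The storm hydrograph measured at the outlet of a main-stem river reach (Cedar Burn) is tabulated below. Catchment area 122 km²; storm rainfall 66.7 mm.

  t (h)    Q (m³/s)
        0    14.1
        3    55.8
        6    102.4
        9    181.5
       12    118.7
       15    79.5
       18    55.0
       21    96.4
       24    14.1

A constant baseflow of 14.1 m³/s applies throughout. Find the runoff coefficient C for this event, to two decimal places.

ΣQ_DR = 590.6 m³/s; V = ΣQ_DR·Δt = 6.378 × 10^6 m³.
Runoff depth d = V / A = 52.28 mm.
C = d / P = 52.28 / 66.7 = 0.78.

C ≈ 0.78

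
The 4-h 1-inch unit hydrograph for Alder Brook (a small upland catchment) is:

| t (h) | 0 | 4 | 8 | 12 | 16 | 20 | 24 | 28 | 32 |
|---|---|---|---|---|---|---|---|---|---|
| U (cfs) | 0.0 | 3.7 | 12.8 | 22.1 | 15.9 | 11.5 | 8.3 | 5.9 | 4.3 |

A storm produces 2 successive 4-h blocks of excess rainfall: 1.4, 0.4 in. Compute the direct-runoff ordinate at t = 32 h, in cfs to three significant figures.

Q ≈ 8.38 cfs

By discrete convolution, Q_j = Σ (P_i / 1 in) · U_{j−i}.
At t = 32 h (j=8): Q = (1.4/1)·4.3 + (0.4/1)·5.9 = 8.38 cfs.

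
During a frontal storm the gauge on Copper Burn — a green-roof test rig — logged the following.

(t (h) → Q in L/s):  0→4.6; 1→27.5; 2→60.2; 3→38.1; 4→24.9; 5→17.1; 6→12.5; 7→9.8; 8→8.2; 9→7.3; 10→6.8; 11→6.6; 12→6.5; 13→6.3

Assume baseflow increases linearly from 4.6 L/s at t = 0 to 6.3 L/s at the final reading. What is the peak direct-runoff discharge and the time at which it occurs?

Q_p = 55.34 L/s at t = 2 h

Subtracting baseflow gives direct-runoff ordinates: 0.00, 22.77, 55.34, 33.11, 19.78, 11.85, 7.12, 4.28, 2.55, 1.52, 0.89, 0.56, 0.33, 0.00 L/s.
The maximum is 55.34 L/s, occurring at the reading for t = 2 h.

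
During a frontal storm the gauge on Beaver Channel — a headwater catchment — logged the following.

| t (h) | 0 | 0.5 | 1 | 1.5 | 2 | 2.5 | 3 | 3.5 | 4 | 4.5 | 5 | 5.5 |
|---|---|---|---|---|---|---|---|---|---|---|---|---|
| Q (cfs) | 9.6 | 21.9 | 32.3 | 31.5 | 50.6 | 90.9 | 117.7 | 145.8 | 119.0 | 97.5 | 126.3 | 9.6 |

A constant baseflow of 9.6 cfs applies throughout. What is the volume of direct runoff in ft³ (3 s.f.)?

Direct-runoff ordinates (Q − Q_b): 0.0, 12.3, 22.7, 21.9, 41.0, 81.3, 108.1, 136.2, 109.4, 87.9, 116.7, 0.0 cfs.
ΣQ_DR = 737.5 cfs.
With Δt = 0.5 h = 1800 s, V = ΣQ_DR · Δt = 737.5 × 1800 = 1.33 × 10^6 ft³.

V ≈ 1.33 × 10^6 ft³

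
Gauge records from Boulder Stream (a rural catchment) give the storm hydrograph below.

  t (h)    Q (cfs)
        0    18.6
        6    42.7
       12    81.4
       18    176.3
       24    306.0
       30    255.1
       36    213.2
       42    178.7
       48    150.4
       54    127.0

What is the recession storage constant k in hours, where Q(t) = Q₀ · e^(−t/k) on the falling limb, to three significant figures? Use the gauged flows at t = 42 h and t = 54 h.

On the falling limb, Q drops from 178.7 to 127.0 cfs between t = 42 h and t = 54 h (Δt = 12 h).
k = −Δt / ln(Q₂/Q₁) = −12 / ln(127.0/178.7) = 35.1 h.

k ≈ 35.1 h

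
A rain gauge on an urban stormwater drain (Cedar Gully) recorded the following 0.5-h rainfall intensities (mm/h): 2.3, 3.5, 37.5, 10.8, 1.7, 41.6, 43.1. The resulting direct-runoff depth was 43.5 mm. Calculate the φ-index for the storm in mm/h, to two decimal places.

φ ≈ 11.73 mm/h

Only the 3 blocks with intensity above φ contribute runoff: 37.5, 41.6, 43.1 mm/h.
Σ(I−φ)·Δt = d  ⇒  (37.5+41.6+43.1 − 3φ)·0.5 = 43.5
φ = (122.2 − 43.5/0.5) / 3 = 11.73 mm/h.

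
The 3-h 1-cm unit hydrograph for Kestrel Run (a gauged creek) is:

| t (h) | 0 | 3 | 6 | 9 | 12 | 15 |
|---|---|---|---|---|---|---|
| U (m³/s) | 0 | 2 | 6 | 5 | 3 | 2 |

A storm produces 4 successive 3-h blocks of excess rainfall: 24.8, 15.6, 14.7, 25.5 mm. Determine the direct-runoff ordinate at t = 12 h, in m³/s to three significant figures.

Q ≈ 29.2 m³/s

By discrete convolution, Q_j = Σ (P_i / 10 mm) · U_{j−i}.
At t = 12 h (j=4): Q = (24.8/10)·3 + (15.6/10)·5 + (14.7/10)·6 + (25.5/10)·2 = 29.2 m³/s.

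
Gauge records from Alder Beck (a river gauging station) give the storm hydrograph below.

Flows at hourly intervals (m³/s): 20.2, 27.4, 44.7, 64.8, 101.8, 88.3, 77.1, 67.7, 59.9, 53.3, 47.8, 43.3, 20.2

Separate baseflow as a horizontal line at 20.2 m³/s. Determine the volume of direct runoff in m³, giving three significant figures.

V ≈ 1.63 × 10^6 m³

Direct-runoff ordinates (Q − Q_b): 0.0, 7.2, 24.5, 44.6, 81.6, 68.1, 56.9, 47.5, 39.7, 33.1, 27.6, 23.1, 0.0 m³/s.
ΣQ_DR = 453.9 m³/s.
With Δt = 1 h = 3600 s, V = ΣQ_DR · Δt = 453.9 × 3600 = 1.63 × 10^6 m³.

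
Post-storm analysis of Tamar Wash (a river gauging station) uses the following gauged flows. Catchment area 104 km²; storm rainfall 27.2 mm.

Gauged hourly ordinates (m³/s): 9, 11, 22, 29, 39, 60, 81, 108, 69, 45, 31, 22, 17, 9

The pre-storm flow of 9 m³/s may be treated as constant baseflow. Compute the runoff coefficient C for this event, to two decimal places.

ΣQ_DR = 426.0 m³/s; V = ΣQ_DR·Δt = 1.534 × 10^6 m³.
Runoff depth d = V / A = 14.75 mm.
C = d / P = 14.75 / 27.2 = 0.54.

C ≈ 0.54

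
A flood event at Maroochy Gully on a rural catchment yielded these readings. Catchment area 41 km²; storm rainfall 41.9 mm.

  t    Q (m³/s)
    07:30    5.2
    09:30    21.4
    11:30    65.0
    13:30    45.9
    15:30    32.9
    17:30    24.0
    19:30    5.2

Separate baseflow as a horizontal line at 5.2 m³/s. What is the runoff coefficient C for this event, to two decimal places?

C ≈ 0.68

ΣQ_DR = 163.2 m³/s; V = ΣQ_DR·Δt = 1.175 × 10^6 m³.
Runoff depth d = V / A = 28.66 mm.
C = d / P = 28.66 / 41.9 = 0.68.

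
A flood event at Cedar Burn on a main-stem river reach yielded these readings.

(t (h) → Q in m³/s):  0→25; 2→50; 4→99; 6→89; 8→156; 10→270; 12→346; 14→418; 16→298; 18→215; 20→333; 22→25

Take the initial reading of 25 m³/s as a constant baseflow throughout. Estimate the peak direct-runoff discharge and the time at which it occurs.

Q_p = 393.0 m³/s at t = 14 h

Subtracting baseflow gives direct-runoff ordinates: 0.0, 25.0, 74.0, 64.0, 131.0, 245.0, 321.0, 393.0, 273.0, 190.0, 308.0, 0.0 m³/s.
The maximum is 393.0 m³/s, occurring at the reading for t = 14 h.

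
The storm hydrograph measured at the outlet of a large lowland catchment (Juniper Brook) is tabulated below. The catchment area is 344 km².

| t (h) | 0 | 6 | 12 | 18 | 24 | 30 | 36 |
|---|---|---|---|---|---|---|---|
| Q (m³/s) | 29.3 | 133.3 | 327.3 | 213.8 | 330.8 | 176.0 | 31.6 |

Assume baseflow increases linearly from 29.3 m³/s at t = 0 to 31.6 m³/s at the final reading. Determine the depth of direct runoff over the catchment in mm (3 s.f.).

d ≈ 64.6 mm

Direct runoff: 0.00, 103.62, 297.23, 183.35, 299.97, 144.78, 0.00 m³/s; ΣQ_DR = 1029 m³/s.
V = ΣQ_DR · Δt = 1029 × 21600 s = 2.223 × 10^7 m³.
Over A = 344 km², depth = V / A = 64.6 mm.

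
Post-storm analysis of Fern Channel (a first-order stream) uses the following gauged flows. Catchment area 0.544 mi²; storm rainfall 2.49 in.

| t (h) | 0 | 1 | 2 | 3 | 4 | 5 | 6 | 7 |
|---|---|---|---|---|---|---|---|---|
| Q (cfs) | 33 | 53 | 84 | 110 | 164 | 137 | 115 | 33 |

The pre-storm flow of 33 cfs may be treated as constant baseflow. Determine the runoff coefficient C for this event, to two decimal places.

ΣQ_DR = 465.0 cfs; V = ΣQ_DR·Δt = 1.674 × 10^6 ft³.
Runoff depth d = V / A = 1.325 in.
C = d / P = 1.325 / 2.49 = 0.53.

C ≈ 0.53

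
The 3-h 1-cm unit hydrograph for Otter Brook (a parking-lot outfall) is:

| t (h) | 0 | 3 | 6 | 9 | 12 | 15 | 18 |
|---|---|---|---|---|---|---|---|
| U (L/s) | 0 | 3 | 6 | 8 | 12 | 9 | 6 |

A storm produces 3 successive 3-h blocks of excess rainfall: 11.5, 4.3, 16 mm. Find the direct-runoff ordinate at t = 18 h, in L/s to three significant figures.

Q ≈ 30.0 L/s

By discrete convolution, Q_j = Σ (P_i / 10 mm) · U_{j−i}.
At t = 18 h (j=6): Q = (11.5/10)·6 + (4.3/10)·9 + (16/10)·12 = 30.0 L/s.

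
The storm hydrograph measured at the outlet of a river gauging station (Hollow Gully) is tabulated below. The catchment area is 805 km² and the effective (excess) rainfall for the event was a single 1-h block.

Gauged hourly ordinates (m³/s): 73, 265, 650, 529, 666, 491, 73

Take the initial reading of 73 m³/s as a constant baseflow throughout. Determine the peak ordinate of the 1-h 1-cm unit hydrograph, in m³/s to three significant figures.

U_p ≈ 593 m³/s

Direct runoff: 0.0, 192.0, 577.0, 456.0, 593.0, 418.0, 0.0 m³/s; ΣQ_DR = 2236 m³/s, peak = 593.0 m³/s.
Runoff depth d = ΣQ_DR·Δt / A = 2236 × 3600 / (805 km²) = 10.00 mm.
The 1-cm UH is the DRH scaled by (10 mm)/d, so U_p = 593.0 × 10/10.00 = 593 m³/s.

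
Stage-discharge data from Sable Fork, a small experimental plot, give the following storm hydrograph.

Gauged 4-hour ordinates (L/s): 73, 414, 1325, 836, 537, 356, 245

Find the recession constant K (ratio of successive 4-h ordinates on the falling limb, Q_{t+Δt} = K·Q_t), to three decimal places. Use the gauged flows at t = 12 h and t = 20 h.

Using the recession-limb readings at t = 12 h and t = 20 h: Q falls from 836 to 356 L/s over 2 intervals.
K = (Q₂/Q₁)^(1/2) = (356/836)^(1/2) = 0.653.

K ≈ 0.653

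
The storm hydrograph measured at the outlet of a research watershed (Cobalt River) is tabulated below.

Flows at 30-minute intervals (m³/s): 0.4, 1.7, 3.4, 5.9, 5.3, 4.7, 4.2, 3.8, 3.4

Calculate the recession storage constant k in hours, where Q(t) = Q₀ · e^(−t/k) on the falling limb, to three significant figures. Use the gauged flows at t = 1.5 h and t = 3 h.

k ≈ 4.41 h

On the falling limb, Q drops from 5.9 to 4.2 m³/s between t = 1.5 h and t = 3 h (Δt = 1.5 h).
k = −Δt / ln(Q₂/Q₁) = −1.5 / ln(4.2/5.9) = 4.41 h.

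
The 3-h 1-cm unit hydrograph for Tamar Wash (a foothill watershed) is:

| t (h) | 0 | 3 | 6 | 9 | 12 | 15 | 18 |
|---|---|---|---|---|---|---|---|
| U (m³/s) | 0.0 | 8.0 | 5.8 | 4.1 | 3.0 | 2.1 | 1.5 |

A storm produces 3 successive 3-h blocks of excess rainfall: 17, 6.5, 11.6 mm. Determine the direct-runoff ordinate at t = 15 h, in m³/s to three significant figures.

By discrete convolution, Q_j = Σ (P_i / 10 mm) · U_{j−i}.
At t = 15 h (j=5): Q = (17/10)·2.1 + (6.5/10)·3.0 + (11.6/10)·4.1 = 10.3 m³/s.

Q ≈ 10.3 m³/s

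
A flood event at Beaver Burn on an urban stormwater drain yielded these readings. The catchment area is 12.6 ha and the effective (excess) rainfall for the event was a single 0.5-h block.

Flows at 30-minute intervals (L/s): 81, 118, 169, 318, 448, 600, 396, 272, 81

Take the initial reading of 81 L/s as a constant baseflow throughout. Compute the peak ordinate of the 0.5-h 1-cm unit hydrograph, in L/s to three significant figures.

U_p ≈ 207 L/s

Direct runoff: 0.0, 37.0, 88.0, 237.0, 367.0, 519.0, 315.0, 191.0, 0.0 L/s; ΣQ_DR = 1754 L/s, peak = 519.0 L/s.
Runoff depth d = ΣQ_DR·Δt / A = 1754 × 1800 / (12.6 ha) = 25.06 mm.
The 1-cm UH is the DRH scaled by (10 mm)/d, so U_p = 519.0 × 10/25.06 = 207 L/s.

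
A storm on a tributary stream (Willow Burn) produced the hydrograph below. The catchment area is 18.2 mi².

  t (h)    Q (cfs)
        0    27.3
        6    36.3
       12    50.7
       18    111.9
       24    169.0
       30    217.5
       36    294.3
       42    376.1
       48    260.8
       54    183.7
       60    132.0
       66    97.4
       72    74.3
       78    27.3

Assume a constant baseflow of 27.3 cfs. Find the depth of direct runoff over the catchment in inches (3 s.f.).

d ≈ 0.856 in

Direct runoff: 0.0, 9.0, 23.4, 84.6, 141.7, 190.2, 267.0, 348.8, 233.5, 156.4, 104.7, 70.1, 47.0, 0.0 cfs; ΣQ_DR = 1676 cfs.
V = ΣQ_DR · Δt = 1676 × 21600 s = 3.621 × 10^7 ft³.
Over A = 18.2 mi², depth = V / A = 0.856 in.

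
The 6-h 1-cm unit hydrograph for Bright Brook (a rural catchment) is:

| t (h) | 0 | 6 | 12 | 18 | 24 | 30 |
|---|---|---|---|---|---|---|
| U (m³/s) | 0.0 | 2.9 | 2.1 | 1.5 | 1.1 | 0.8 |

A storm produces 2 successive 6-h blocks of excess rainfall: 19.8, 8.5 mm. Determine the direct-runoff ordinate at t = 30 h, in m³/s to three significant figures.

Q ≈ 2.52 m³/s

By discrete convolution, Q_j = Σ (P_i / 10 mm) · U_{j−i}.
At t = 30 h (j=5): Q = (19.8/10)·0.8 + (8.5/10)·1.1 = 2.52 m³/s.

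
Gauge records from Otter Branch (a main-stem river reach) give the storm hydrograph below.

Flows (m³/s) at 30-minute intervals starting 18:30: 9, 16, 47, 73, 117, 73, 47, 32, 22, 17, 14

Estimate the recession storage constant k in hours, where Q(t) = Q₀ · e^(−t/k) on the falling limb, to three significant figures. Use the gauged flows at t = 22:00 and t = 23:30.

On the falling limb, Q drops from 32 to 14 m³/s between t = 22:00 and t = 23:30 (Δt = 1.5 h).
k = −Δt / ln(Q₂/Q₁) = −1.5 / ln(14/32) = 1.81 h.

k ≈ 1.81 h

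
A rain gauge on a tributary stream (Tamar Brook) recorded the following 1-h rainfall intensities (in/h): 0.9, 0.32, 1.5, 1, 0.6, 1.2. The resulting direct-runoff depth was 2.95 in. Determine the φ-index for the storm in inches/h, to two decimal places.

Only the 5 blocks with intensity above φ contribute runoff: 0.9, 1.5, 1, 0.6, 1.2 in/h.
Σ(I−φ)·Δt = d  ⇒  (0.9+1.5+1+0.6+1.2 − 5φ)·1 = 2.95
φ = (5.200 − 2.95/1) / 5 = 0.45 in/h.

φ ≈ 0.45 in/h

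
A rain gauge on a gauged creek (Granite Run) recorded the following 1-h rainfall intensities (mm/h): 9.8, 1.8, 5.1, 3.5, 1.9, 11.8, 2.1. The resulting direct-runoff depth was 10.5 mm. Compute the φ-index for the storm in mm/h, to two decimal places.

Only the 2 blocks with intensity above φ contribute runoff: 9.8, 11.8 mm/h.
Σ(I−φ)·Δt = d  ⇒  (9.8+11.8 − 2φ)·1 = 10.5
φ = (21.60 − 10.5/1) / 2 = 5.55 mm/h.

φ ≈ 5.55 mm/h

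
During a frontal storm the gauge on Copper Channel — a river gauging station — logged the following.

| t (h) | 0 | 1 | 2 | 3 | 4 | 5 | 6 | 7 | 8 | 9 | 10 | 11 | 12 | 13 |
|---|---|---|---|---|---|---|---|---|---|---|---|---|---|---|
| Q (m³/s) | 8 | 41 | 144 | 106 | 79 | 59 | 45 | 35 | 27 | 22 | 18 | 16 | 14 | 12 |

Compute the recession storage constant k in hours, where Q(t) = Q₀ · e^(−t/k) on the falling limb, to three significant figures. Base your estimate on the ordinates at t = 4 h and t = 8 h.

k ≈ 3.73 h

On the falling limb, Q drops from 79 to 27 m³/s between t = 4 h and t = 8 h (Δt = 4 h).
k = −Δt / ln(Q₂/Q₁) = −4 / ln(27/79) = 3.73 h.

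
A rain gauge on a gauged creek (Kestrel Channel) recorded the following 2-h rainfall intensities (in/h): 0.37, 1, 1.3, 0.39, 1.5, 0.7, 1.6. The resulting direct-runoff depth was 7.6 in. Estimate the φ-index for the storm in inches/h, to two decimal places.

Only the 5 blocks with intensity above φ contribute runoff: 1, 1.3, 1.5, 0.7, 1.6 in/h.
Σ(I−φ)·Δt = d  ⇒  (1+1.3+1.5+0.7+1.6 − 5φ)·2 = 7.6
φ = (6.100 − 7.6/2) / 5 = 0.46 in/h.

φ ≈ 0.46 in/h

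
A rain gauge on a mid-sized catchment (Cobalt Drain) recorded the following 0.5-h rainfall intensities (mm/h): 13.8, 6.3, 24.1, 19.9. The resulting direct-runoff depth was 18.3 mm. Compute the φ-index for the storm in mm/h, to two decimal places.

φ ≈ 7.07 mm/h

Only the 3 blocks with intensity above φ contribute runoff: 13.8, 24.1, 19.9 mm/h.
Σ(I−φ)·Δt = d  ⇒  (13.8+24.1+19.9 − 3φ)·0.5 = 18.3
φ = (57.80 − 18.3/0.5) / 3 = 7.07 mm/h.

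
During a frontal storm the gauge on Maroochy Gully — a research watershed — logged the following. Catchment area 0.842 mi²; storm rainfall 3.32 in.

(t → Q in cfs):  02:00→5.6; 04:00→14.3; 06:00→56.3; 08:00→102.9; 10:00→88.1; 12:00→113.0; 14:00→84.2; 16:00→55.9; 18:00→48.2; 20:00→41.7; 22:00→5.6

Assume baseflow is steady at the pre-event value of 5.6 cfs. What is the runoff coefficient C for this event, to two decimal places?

ΣQ_DR = 554.2 cfs; V = ΣQ_DR·Δt = 3.990 × 10^6 ft³.
Runoff depth d = V / A = 2.040 in.
C = d / P = 2.040 / 3.32 = 0.61.

C ≈ 0.61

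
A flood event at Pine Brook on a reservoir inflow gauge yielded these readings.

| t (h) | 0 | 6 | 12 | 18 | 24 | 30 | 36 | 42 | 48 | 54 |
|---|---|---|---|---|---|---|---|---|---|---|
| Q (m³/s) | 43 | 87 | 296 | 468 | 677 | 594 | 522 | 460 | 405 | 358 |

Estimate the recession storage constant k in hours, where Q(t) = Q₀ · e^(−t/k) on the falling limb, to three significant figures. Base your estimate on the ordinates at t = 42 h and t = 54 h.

On the falling limb, Q drops from 460 to 358 m³/s between t = 42 h and t = 54 h (Δt = 12 h).
k = −Δt / ln(Q₂/Q₁) = −12 / ln(358/460) = 47.9 h.

k ≈ 47.9 h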